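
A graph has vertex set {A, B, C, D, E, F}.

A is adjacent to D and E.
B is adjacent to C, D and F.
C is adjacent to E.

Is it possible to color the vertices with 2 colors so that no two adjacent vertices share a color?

No

The cycle B-D-A-E-C-B has odd length 5, so it cannot be 2-colored; at least 3 colors are needed.
So 2 colors are not enough.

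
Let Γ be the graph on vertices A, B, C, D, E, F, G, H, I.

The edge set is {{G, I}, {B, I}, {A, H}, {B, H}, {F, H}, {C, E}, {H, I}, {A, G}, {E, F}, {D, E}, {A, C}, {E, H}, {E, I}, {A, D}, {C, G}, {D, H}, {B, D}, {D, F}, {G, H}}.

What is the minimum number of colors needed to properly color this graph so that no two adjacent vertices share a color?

D, E, F, H form a clique, so at least 4 colors are needed.
4 colors suffice: color 1 → {C, H}; color 2 → {D, I}; color 3 → {B, E, G}; color 4 → {A, F}. Each edge has distinct colors on its endpoints.

4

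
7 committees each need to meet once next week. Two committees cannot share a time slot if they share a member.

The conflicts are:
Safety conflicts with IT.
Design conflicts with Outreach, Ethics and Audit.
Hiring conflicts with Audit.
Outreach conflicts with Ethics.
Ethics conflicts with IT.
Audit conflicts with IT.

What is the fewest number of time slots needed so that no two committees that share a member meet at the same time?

3

Design, Outreach, Ethics are mutually in conflict, so at least 3 time slots are needed.
3 time slots suffice: Safety=2, Design=1, Hiring=1, Outreach=3, Ethics=2, Audit=2, IT=1. Every pair that conflicts lands in different time slots.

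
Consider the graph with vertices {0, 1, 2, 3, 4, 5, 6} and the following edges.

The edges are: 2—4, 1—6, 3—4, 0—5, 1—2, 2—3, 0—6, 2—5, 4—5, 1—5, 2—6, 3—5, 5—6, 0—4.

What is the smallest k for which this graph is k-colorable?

4

2, 3, 4, 5 are pairwise adjacent (a clique of size 4), so at least 4 colors are needed.
4 colors suffice: color a → {5}; color b → {0, 2}; color c → {4, 6}; color d → {1, 3}. No two adjacent vertices share a color.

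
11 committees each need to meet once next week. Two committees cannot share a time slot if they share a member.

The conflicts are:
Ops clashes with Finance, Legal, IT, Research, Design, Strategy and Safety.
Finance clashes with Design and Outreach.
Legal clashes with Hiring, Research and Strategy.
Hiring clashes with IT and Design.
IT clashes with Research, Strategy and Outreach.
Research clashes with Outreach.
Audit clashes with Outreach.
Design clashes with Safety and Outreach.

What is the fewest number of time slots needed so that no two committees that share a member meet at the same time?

3

Ops, Design, Safety are mutually in conflict, so at least 3 time slots are needed.
Using 3 time slots: Ops=1, Finance=3, Legal=2, Hiring=1, IT=2, Research=3, Audit=2, Design=2, Strategy=3, Safety=3, Outreach=1. Every pair that conflicts lands in different time slots.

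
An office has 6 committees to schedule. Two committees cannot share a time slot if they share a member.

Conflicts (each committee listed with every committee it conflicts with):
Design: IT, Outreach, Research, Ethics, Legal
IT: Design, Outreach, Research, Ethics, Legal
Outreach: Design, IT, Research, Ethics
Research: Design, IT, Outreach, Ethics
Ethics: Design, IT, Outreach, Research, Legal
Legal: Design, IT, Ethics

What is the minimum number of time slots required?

Design, IT, Outreach, Research, Ethics all conflict with each other, so at least 5 time slots are needed.
Using 5 time slots: Design=2, IT=3, Outreach=5, Research=4, Ethics=1, Legal=4. No two conflicting committees share a time slot.

5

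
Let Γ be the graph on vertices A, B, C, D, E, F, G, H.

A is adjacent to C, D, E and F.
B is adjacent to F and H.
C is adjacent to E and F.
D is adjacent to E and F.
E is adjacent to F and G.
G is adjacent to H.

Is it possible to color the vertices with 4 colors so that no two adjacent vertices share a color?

The chromatic number is 4. A, D, E, F form a clique, so at least 4 colors are needed.
A valid assignment using 4 colors: A=3, B=2, C=4, D=4, E=2, F=1, G=1, H=3.
That is already a proper 4-coloring.

Yes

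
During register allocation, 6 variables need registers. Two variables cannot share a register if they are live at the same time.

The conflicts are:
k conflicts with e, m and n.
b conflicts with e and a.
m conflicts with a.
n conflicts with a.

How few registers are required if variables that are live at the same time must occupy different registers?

3

The cycle n-a-b-e-k-n has odd length 5, so it cannot be 2-colored; at least 3 registers are needed.
Using 3 registers: k=1, b=2, e=3, m=2, n=2, a=1. No two conflicting variables share a register.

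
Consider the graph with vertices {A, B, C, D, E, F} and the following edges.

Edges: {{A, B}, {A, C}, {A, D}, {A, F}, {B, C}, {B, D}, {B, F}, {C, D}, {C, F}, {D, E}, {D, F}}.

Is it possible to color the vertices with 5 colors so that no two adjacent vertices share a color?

Yes

The chromatic number is 5. A, B, C, D, F are mutually adjacent (a clique of size 5), so at least 5 colors are needed.
5 colors suffice: color red → {D}; color blue → {C, E}; color green → {A}; color yellow → {B}; color purple → {F}.
That is already a proper 5-coloring.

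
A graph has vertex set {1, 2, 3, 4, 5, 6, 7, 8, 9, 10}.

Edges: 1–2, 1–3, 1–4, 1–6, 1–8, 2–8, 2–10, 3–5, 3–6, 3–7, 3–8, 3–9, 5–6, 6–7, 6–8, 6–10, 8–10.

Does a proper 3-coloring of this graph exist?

No

1, 3, 6, 8 are mutually adjacent (a clique of size 4), so at least 4 colors are needed.
So 3 colors are not enough.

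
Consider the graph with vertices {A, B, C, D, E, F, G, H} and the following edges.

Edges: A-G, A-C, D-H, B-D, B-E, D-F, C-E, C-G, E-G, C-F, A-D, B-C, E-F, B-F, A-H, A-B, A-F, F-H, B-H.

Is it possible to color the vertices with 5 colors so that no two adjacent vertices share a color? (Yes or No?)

Yes

The chromatic number is 5. A, B, D, F, H are mutually adjacent (a clique of size 5), so at least 5 colors are needed.
5 colors suffice: A=3, B=2, C=4, D=5, E=3, F=1, G=1, H=4.
That is already a proper 5-coloring.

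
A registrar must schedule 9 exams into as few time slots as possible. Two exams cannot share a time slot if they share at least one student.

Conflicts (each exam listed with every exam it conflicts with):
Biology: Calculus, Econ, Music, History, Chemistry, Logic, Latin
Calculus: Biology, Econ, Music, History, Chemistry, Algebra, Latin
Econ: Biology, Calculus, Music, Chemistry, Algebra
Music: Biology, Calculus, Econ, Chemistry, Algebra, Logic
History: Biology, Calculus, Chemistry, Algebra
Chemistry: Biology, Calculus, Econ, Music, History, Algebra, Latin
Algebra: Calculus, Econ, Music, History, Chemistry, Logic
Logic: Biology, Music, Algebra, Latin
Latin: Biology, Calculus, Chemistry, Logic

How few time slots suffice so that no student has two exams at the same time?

Biology, Calculus, Econ, Music, Chemistry pairwise conflict, so at least 5 time slots are needed.
5 time slots suffice: time slot 1 → {Chemistry, Logic}; time slot 2 → {Biology, Algebra}; time slot 3 → {Calculus}; time slot 4 → {Music, History, Latin}; time slot 5 → {Econ}. Every pair that conflicts lands in different time slots.

5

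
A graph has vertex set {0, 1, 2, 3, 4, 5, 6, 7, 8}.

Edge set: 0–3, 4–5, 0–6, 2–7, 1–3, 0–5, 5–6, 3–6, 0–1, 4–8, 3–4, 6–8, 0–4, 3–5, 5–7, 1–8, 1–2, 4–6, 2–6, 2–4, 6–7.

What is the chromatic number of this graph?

5

0, 3, 4, 5, 6 are mutually adjacent (a clique of size 5), so at least 5 colors are needed.
A valid assignment using 5 colors: 0=purple, 1=red, 2=green, 3=green, 4=blue, 5=yellow, 6=red, 7=blue, 8=green. No two adjacent vertices share a color.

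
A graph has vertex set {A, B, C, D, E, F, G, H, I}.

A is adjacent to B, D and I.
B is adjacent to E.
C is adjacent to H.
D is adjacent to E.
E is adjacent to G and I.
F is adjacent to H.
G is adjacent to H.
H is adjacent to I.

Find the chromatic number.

2

G and H are adjacent, so at least 2 colors are needed.
2 colors suffice: color red → {A, E, H}; color blue → {B, C, D, F, G, I}. No two adjacent vertices share a color.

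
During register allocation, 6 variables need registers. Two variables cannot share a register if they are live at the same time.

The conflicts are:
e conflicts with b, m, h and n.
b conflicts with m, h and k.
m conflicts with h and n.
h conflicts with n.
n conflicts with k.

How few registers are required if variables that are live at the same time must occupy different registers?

4

e, m, h, n pairwise conflict, so at least 4 registers are needed.
4 registers suffice: e=4, b=3, m=2, h=1, n=3, k=1. No two conflicting variables share a register.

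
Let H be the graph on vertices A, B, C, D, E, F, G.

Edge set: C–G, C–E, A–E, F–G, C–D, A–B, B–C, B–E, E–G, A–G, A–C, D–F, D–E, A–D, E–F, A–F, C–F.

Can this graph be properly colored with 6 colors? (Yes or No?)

Yes

The chromatic number is 5. A, C, E, F, G are pairwise adjacent (a clique of size 5), so at least 5 colors are needed.
5 colors suffice: color red → {E}; color blue → {A}; color green → {C}; color yellow → {B, F}; color purple → {D, G}.
Since 6 ≥ 5, a proper 6-coloring certainly exists.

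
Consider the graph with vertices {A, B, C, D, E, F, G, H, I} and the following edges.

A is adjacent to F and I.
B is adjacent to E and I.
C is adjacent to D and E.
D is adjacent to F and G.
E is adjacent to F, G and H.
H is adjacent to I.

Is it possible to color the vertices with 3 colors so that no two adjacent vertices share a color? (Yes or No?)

The chromatic number is 3. The cycle I-H-E-F-A-I has odd length 5, so it cannot be 2-colored; at least 3 colors are needed.
3 colors suffice: A=3, B=2, C=2, D=1, E=1, F=2, G=2, H=2, I=1.
That is already a proper 3-coloring.

Yes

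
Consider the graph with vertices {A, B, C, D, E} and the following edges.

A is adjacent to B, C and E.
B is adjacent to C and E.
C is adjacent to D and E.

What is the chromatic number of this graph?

A, B, C, E form a clique, so at least 4 colors are needed.
One proper 4-coloring: A=4, B=3, C=1, D=2, E=2. No two adjacent vertices share a color.

4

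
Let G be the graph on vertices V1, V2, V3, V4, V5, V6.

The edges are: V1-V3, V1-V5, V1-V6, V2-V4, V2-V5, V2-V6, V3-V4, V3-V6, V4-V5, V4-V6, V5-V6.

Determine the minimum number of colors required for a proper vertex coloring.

4

V2, V4, V5, V6 are mutually adjacent (a clique of size 4), so at least 4 colors are needed.
4 colors suffice: V1=green, V2=yellow, V3=blue, V4=green, V5=blue, V6=red. No two adjacent vertices share a color.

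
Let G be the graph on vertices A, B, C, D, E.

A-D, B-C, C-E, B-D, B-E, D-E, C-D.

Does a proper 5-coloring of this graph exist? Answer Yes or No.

Yes

The chromatic number is 4. B, C, D, E are mutually adjacent (a clique of size 4), so at least 4 colors are needed.
4 colors suffice: color red → {D}; color blue → {A, C}; color green → {E}; color yellow → {B}.
Since 5 ≥ 4, a proper 5-coloring certainly exists.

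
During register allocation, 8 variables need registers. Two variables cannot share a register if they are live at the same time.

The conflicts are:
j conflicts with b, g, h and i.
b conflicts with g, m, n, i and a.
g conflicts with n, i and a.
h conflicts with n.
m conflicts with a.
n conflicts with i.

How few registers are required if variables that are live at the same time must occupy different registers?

j, b, g, i pairwise conflict, so at least 4 registers are needed.
4 registers suffice: register 1 → {b, h}; register 2 → {g, m}; register 3 → {j, n, a}; register 4 → {i}. Every pair that conflicts lands in different registers.

4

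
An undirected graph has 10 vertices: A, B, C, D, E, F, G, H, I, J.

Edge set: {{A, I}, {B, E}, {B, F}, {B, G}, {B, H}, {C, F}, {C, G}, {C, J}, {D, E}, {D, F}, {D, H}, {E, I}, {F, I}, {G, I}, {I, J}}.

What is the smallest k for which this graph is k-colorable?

B and G are adjacent, so at least 2 colors are needed.
2 colors suffice: color red → {B, C, D, I}; color blue → {A, E, F, G, H, J}. Every edge joins two different colors.

2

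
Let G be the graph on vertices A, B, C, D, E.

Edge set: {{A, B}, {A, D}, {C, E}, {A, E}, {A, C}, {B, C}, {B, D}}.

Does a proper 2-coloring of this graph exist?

No

A, C, E form a triangle, so at least 3 colors are needed.
So 2 colors are not enough.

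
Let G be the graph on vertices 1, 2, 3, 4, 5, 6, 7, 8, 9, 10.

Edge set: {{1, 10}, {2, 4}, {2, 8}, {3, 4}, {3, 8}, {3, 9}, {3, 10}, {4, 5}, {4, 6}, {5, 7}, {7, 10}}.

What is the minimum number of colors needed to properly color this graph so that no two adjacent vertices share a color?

The cycle 7-10-3-4-5-7 has odd length 5, so it cannot be 2-colored; at least 3 colors are needed.
One proper 3-coloring: 1=blue, 2=blue, 3=blue, 4=red, 5=blue, 6=blue, 7=green, 8=red, 9=red, 10=red. No two adjacent vertices share a color.

3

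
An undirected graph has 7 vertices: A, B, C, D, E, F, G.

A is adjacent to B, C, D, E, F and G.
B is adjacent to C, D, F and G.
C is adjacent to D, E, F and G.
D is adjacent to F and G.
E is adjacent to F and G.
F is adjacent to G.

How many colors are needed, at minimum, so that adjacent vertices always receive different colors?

6

A, B, C, D, F, G form a clique, so at least 6 colors are needed.
6 colors suffice: color 1 → {C}; color 2 → {G}; color 3 → {F}; color 4 → {A}; color 5 → {B, E}; color 6 → {D}. Every edge joins two different colors.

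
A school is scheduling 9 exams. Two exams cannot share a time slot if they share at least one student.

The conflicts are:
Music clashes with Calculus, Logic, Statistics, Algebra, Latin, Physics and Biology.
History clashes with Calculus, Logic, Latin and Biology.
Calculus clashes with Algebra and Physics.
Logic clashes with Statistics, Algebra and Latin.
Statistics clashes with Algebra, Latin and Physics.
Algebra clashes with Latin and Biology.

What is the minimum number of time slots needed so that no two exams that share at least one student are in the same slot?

5

Music, Logic, Statistics, Algebra, Latin all conflict with each other, so at least 5 time slots are needed.
5 time slots suffice: time slot 1 → {Music, History}; time slot 2 → {Algebra, Physics}; time slot 3 → {Calculus, Latin, Biology}; time slot 4 → {Logic}; time slot 5 → {Statistics}. Every pair that conflicts lands in different time slots.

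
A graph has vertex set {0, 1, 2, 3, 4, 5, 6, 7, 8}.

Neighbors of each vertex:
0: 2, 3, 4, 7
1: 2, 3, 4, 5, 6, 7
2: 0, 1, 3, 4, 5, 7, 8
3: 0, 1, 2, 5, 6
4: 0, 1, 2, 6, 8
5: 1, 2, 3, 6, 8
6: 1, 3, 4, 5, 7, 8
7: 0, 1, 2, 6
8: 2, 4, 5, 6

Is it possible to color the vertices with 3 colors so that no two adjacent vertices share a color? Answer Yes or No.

1, 3, 5, 6 form a clique, so at least 4 colors are needed.
So 3 colors are not enough.

No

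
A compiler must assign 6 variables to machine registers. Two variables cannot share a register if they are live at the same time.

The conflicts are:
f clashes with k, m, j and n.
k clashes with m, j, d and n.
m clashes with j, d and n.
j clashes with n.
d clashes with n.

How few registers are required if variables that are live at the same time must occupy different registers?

f, k, m, j, n all conflict with each other, so at least 5 registers are needed.
5 registers suffice: f=4, k=3, m=1, j=5, d=4, n=2. No two conflicting variables share a register.

5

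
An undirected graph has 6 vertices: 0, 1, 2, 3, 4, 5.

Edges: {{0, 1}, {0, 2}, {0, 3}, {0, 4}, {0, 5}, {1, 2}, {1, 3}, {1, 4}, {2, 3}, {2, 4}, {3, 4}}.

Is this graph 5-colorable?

Yes

The chromatic number is 5. 0, 1, 2, 3, 4 are pairwise adjacent (a clique of size 5), so at least 5 colors are needed.
5 colors suffice: 0=red, 1=green, 2=yellow, 3=purple, 4=blue, 5=blue.
That is already a proper 5-coloring.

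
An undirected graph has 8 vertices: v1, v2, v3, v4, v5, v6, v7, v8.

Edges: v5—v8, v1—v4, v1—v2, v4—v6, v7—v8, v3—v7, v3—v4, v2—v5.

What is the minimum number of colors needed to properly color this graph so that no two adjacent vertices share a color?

The cycle v5-v2-v1-v4-v3-v7-v8-v5 has odd length 7, so it cannot be 2-colored; at least 3 colors are needed.
3 colors suffice: color 1 → {v2, v4, v8}; color 2 → {v1, v3, v5, v6}; color 3 → {v7}. No two adjacent vertices share a color.

3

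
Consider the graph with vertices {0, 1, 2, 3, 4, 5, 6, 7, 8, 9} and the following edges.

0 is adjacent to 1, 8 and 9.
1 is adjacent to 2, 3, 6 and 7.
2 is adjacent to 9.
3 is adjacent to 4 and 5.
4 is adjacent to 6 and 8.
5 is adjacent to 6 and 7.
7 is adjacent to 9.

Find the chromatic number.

The cycle 8-4-6-1-0-8 has odd length 5, so it cannot be 2-colored; at least 3 colors are needed.
3 colors suffice: color a → {1, 4, 5, 9}; color b → {0, 2, 3, 6, 7}; color c → {8}. Each edge has distinct colors on its endpoints.

3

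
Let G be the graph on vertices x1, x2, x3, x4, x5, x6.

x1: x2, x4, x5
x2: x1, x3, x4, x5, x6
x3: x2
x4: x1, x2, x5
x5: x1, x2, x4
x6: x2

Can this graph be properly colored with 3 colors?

x1, x2, x4, x5 are pairwise adjacent (a clique of size 4), so at least 4 colors are needed.
So 3 colors are not enough.

No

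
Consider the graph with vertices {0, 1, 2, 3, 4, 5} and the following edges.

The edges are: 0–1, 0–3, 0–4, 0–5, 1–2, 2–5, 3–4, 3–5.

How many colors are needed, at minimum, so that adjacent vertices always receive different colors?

0, 3, 5 are pairwise adjacent, so at least 3 colors are needed.
3 colors suffice: 0=red, 1=blue, 2=red, 3=blue, 4=green, 5=green. Every edge joins two different colors.

3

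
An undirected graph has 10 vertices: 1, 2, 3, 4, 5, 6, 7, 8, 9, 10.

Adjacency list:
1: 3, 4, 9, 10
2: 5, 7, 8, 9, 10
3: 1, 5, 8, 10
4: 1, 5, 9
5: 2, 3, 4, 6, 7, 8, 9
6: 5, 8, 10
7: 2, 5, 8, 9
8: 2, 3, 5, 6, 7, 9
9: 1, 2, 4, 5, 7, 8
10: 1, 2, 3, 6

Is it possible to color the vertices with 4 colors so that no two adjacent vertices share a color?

2, 5, 7, 8, 9 form a clique, so at least 5 colors are needed.
So 4 colors are not enough.

No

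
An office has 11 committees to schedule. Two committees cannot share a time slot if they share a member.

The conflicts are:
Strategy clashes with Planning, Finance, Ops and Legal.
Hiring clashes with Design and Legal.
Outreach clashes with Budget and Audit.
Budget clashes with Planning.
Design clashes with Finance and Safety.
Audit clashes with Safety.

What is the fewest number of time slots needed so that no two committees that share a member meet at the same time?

3

The cycle Finance-Strategy-Legal-Hiring-Design-Finance has odd length 5, so it cannot be 2-colored; at least 3 time slots are needed.
Using 3 time slots: Strategy=1, Hiring=3, Outreach=1, Budget=3, Planning=2, Design=1, Finance=2, Audit=2, Ops=2, Safety=3, Legal=2. Each listed conflict is separated.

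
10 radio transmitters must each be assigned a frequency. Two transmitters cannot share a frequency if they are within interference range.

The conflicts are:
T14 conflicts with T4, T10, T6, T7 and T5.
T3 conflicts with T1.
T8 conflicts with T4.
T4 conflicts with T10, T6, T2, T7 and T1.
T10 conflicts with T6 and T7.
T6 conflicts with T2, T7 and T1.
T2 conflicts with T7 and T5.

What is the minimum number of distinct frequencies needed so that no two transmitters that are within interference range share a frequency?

T14, T4, T10, T6, T7 are mutually in conflict, so at least 5 frequencies are needed.
5 frequencies suffice: frequency 1 → {T3, T4, T5}; frequency 2 → {T8, T6}; frequency 3 → {T14, T2, T1}; frequency 4 → {T7}; frequency 5 → {T10}. Every pair that conflicts lands in different frequencies.

5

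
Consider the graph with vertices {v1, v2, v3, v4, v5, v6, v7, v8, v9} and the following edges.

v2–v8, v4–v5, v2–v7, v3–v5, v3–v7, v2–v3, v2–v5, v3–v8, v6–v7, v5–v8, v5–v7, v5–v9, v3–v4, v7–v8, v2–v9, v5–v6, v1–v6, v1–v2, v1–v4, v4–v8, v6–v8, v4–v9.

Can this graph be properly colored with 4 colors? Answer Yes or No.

No

v2, v3, v5, v7, v8 are mutually adjacent (a clique of size 5), so at least 5 colors are needed.
So 4 colors are not enough.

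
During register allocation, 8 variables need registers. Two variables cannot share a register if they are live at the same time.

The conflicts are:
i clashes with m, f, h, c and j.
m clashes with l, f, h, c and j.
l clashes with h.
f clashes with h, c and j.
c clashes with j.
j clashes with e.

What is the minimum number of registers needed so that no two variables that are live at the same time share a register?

i, m, f, c, j all conflict with each other, so at least 5 registers are needed.
5 registers suffice: register 1 → {m, e}; register 2 → {l, f}; register 3 → {h, j}; register 4 → {i}; register 5 → {c}. Every pair that conflicts lands in different registers.

5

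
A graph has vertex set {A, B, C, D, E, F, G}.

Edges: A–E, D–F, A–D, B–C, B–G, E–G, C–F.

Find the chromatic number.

3

The cycle G-B-C-F-D-A-E-G has odd length 7, so it cannot be 2-colored; at least 3 colors are needed.
A valid assignment using 3 colors: A=3, B=1, C=2, D=2, E=1, F=1, G=2. Each edge has distinct colors on its endpoints.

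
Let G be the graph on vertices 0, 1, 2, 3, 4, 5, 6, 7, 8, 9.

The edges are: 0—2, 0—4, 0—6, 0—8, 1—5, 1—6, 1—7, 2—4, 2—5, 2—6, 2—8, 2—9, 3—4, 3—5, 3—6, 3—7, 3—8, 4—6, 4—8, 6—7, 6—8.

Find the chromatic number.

0, 2, 4, 6, 8 are mutually adjacent (a clique of size 5), so at least 5 colors are needed.
5 colors suffice: color red → {5, 6, 9}; color blue → {1, 2, 3}; color green → {4, 7}; color yellow → {8}; color purple → {0}. Each edge has distinct colors on its endpoints.

5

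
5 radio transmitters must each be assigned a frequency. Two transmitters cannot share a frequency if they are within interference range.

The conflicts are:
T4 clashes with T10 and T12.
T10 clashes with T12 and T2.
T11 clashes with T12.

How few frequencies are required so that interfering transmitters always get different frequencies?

3

T4, T10, T12 all conflict with each other, so at least 3 frequencies are needed.
3 frequencies suffice: frequency 1 → {T12, T2}; frequency 2 → {T10, T11}; frequency 3 → {T4}. No two conflicting transmitters share a frequency.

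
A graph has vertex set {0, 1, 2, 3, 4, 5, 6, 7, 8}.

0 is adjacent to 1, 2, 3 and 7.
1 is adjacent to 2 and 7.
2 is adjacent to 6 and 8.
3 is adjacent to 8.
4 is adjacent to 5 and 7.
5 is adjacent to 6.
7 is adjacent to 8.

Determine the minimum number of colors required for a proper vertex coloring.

0, 1, 2 form a triangle, so at least 3 colors are needed.
A valid assignment using 3 colors: 0=a, 1=c, 2=b, 3=b, 4=a, 5=b, 6=a, 7=b, 8=a. Every edge joins two different colors.

3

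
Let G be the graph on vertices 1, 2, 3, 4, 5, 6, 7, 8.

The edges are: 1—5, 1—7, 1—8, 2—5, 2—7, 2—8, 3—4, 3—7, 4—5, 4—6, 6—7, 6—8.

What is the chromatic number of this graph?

3

The cycle 1-8-6-4-5-1 has odd length 5, so it cannot be 2-colored; at least 3 colors are needed.
One proper 3-coloring: 1=b, 2=b, 3=b, 4=a, 5=c, 6=b, 7=a, 8=a. Every edge joins two different colors.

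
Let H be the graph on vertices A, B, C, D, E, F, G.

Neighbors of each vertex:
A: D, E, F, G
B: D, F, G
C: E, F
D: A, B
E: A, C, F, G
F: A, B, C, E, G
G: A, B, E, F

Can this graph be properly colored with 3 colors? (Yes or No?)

No

A, E, F, G are mutually adjacent (a clique of size 4), so at least 4 colors are needed.
So 3 colors are not enough.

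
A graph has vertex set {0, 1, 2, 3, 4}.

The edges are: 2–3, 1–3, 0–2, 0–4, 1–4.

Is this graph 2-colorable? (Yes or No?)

The cycle 1-4-0-2-3-1 has odd length 5, so it cannot be 2-colored; at least 3 colors are needed.
So 2 colors are not enough.

No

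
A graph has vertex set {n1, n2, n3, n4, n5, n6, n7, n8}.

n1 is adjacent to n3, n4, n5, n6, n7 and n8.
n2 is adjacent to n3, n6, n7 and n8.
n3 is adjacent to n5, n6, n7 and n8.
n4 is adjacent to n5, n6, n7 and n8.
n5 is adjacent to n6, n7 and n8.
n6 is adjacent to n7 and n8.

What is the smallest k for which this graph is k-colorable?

5

n1, n4, n5, n6, n7 are pairwise adjacent (a clique of size 5), so at least 5 colors are needed.
5 colors suffice: color R → {n6}; color B → {n2, n5}; color G → {n1}; color Y → {n7, n8}; color P → {n3, n4}. No two adjacent vertices share a color.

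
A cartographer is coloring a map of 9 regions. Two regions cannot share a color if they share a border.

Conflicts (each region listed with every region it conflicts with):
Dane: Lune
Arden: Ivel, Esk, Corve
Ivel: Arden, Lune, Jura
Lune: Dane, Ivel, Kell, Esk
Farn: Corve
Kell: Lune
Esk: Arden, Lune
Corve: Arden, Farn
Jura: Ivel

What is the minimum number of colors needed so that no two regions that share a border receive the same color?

2

Farn and Corve conflict, so at least 2 colors are needed.
A valid assignment using 2 colors: Dane=2, Arden=1, Ivel=2, Lune=1, Farn=1, Kell=2, Esk=2, Corve=2, Jura=1. No two conflicting regions share a color.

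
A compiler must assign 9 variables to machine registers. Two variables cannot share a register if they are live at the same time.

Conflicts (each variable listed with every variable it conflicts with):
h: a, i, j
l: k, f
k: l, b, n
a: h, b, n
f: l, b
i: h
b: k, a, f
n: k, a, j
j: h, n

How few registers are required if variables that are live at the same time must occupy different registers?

2

h and i conflict, so at least 2 registers are needed.
2 registers suffice: register 1 → {h, l, b, n}; register 2 → {k, a, f, i, j}. Each listed conflict is separated.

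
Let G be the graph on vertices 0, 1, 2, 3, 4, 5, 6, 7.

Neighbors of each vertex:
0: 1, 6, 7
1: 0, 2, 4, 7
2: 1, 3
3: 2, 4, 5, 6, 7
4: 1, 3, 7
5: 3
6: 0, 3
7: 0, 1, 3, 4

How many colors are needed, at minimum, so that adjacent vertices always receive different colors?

3

0, 1, 7 are pairwise adjacent, so at least 3 colors are needed.
One proper 3-coloring: 0=c, 1=a, 2=b, 3=a, 4=c, 5=b, 6=b, 7=b. Every edge joins two different colors.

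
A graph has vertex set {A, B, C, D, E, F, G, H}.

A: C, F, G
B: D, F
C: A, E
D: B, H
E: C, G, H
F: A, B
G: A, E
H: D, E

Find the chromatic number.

The cycle D-H-E-C-A-F-B-D has odd length 7, so it cannot be 2-colored; at least 3 colors are needed.
One proper 3-coloring: A=red, B=blue, C=blue, D=red, E=red, F=green, G=blue, H=blue. Each edge has distinct colors on its endpoints.

3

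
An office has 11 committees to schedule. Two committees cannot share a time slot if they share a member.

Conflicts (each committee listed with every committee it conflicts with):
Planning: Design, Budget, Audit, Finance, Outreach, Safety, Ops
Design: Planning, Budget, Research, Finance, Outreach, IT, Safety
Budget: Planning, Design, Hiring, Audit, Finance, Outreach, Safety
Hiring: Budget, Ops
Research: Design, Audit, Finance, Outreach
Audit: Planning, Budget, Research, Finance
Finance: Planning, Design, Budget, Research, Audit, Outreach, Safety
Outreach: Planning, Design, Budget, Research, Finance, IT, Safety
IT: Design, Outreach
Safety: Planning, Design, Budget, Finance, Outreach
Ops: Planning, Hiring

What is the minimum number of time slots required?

Planning, Design, Budget, Finance, Outreach, Safety pairwise conflict, so at least 6 time slots are needed.
6 time slots suffice: Planning=1, Design=3, Budget=2, Hiring=1, Research=1, Audit=3, Finance=4, Outreach=5, IT=1, Safety=6, Ops=2. Each listed conflict is separated.

6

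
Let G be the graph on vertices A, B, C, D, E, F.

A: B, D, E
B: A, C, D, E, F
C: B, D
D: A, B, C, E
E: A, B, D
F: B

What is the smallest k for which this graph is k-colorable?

4

A, B, D, E are mutually adjacent (a clique of size 4), so at least 4 colors are needed.
One proper 4-coloring: A=4, B=1, C=3, D=2, E=3, F=2. Every edge joins two different colors.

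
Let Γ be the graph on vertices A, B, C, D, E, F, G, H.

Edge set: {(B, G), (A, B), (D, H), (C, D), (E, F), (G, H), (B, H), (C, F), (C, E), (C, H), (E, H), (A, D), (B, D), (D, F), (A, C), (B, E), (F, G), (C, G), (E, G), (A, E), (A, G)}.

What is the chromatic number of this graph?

C, E, G, H are mutually adjacent (a clique of size 4), so at least 4 colors are needed.
4 colors suffice: color 1 → {D, G}; color 2 → {B, C}; color 3 → {E}; color 4 → {A, F, H}. Every edge joins two different colors.

4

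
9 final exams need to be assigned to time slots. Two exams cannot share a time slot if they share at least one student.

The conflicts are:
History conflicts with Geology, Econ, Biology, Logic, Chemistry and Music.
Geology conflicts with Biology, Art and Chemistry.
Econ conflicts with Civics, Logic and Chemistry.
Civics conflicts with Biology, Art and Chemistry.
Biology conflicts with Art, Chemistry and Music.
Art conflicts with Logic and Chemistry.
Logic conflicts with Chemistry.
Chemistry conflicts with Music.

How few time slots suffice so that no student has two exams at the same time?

History, Econ, Logic, Chemistry all conflict with each other, so at least 4 time slots are needed.
A valid assignment using 4 time slots: History=3, Geology=4, Econ=2, Civics=4, Biology=2, Art=3, Logic=4, Chemistry=1, Music=4. Every pair that conflicts lands in different time slots.

4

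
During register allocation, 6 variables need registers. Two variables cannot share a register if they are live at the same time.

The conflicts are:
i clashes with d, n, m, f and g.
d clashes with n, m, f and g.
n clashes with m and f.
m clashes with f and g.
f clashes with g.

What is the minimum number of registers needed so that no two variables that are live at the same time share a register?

5

i, d, m, f, g all conflict with each other, so at least 5 registers are needed.
A valid assignment using 5 registers: i=4, d=3, n=5, m=2, f=1, g=5. Each listed conflict is separated.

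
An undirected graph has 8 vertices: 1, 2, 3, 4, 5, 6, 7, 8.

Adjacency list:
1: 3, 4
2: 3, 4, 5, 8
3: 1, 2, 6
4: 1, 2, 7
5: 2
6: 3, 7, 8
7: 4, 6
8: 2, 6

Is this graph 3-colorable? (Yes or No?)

The chromatic number is 3. The cycle 3-1-4-7-6-3 has odd length 5, so it cannot be 2-colored; at least 3 colors are needed.
3 colors suffice: 1=a, 2=a, 3=b, 4=b, 5=b, 6=a, 7=c, 8=b.
That is already a proper 3-coloring.

Yes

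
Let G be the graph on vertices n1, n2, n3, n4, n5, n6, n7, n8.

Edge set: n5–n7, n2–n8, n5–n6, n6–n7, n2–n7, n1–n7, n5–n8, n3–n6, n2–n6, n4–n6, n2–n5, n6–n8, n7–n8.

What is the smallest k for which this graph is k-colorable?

n2, n5, n6, n7, n8 are mutually adjacent (a clique of size 5), so at least 5 colors are needed.
One proper 5-coloring: n1=1, n2=5, n3=2, n4=2, n5=3, n6=1, n7=2, n8=4. Every edge joins two different colors.

5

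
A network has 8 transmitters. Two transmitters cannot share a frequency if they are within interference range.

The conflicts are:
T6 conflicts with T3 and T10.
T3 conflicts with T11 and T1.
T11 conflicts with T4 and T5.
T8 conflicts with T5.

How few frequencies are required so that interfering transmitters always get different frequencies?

T11 and T4 conflict, so at least 2 frequencies are needed.
2 frequencies suffice: frequency 1 → {T6, T11, T1, T8}; frequency 2 → {T3, T10, T4, T5}. No two conflicting transmitters share a frequency.

2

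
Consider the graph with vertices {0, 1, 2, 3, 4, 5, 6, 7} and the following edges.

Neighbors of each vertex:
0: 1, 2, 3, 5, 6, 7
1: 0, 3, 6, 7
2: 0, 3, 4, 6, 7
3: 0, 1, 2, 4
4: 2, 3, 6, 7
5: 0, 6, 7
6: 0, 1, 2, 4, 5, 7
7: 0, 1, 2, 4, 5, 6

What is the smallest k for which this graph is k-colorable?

4

0, 2, 6, 7 form a clique, so at least 4 colors are needed.
4 colors suffice: color a → {3, 6}; color b → {0, 4}; color c → {7}; color d → {1, 2, 5}. Every edge joins two different colors.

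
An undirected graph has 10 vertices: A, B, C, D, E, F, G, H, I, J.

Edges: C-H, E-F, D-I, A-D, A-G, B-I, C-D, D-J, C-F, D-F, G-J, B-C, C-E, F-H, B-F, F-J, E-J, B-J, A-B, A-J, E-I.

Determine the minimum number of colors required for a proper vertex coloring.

3

B, C, F form a triangle, so at least 3 colors are needed.
A valid assignment using 3 colors: A=red, B=green, C=blue, D=green, E=green, F=red, G=green, H=green, I=red, J=blue. No two adjacent vertices share a color.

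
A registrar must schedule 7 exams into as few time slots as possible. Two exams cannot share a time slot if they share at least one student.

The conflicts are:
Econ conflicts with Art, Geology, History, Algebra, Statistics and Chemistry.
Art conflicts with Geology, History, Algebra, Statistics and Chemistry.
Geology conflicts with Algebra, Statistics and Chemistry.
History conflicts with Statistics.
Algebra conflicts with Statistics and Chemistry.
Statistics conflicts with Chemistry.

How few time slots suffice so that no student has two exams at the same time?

6

Econ, Art, Geology, Algebra, Statistics, Chemistry are mutually in conflict, so at least 6 time slots are needed.
6 time slots suffice: time slot 1 → {Statistics}; time slot 2 → {Art}; time slot 3 → {Econ}; time slot 4 → {History, Chemistry}; time slot 5 → {Geology}; time slot 6 → {Algebra}. Every pair that conflicts lands in different time slots.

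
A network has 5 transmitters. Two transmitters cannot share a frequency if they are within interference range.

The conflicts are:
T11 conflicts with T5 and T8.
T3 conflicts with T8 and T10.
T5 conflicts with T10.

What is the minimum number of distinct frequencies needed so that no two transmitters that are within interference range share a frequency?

3

The cycle T11-T8-T3-T10-T5-T11 has odd length 5, so it cannot be 2-colored; at least 3 frequencies are needed.
3 frequencies suffice: frequency 1 → {T3, T5}; frequency 2 → {T8, T10}; frequency 3 → {T11}. Every pair that conflicts lands in different frequencies.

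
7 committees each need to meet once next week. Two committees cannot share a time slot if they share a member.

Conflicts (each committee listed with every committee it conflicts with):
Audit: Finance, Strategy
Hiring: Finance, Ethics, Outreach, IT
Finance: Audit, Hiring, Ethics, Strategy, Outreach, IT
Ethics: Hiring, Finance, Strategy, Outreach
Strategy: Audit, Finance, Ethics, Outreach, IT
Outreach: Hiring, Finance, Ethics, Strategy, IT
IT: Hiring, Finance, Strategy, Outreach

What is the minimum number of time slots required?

Finance, Ethics, Strategy, Outreach pairwise conflict, so at least 4 time slots are needed.
Using 4 time slots: Audit=2, Hiring=3, Finance=1, Ethics=4, Strategy=3, Outreach=2, IT=4. No two conflicting committees share a time slot.

4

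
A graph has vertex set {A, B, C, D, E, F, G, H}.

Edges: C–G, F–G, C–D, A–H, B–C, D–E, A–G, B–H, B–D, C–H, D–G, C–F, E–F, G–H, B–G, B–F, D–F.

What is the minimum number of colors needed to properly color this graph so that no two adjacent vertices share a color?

B, C, D, F, G are pairwise adjacent (a clique of size 5), so at least 5 colors are needed.
One proper 5-coloring: A=green, B=green, C=purple, D=yellow, E=red, F=blue, G=red, H=blue. Every edge joins two different colors.

5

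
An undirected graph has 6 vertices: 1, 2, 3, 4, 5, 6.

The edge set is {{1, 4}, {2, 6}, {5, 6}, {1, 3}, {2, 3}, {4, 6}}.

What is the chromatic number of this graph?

The cycle 3-1-4-6-2-3 has odd length 5, so it cannot be 2-colored; at least 3 colors are needed.
One proper 3-coloring: 1=green, 2=blue, 3=red, 4=blue, 5=blue, 6=red. No two adjacent vertices share a color.

3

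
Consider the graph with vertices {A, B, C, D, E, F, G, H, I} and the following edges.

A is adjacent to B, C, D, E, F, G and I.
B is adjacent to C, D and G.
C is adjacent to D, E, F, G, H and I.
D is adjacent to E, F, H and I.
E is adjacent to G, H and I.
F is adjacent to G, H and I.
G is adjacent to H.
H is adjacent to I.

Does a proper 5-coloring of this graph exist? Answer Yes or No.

Yes

The chromatic number is 5. A, C, D, F, I form a clique, so at least 5 colors are needed.
5 colors suffice: color 1 → {C}; color 2 → {D, G}; color 3 → {A, H}; color 4 → {B, I}; color 5 → {E, F}.
That is already a proper 5-coloring.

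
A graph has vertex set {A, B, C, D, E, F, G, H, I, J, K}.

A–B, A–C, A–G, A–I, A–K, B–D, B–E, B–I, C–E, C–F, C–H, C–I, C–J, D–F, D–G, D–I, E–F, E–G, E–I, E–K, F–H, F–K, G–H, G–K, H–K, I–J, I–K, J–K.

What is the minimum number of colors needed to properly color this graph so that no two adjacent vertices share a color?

G, H, K are mutually adjacent, so at least 3 colors are needed.
3 colors suffice: color red → {F, G, I}; color blue → {B, C, K}; color green → {A, D, E, H, J}. Each edge has distinct colors on its endpoints.

3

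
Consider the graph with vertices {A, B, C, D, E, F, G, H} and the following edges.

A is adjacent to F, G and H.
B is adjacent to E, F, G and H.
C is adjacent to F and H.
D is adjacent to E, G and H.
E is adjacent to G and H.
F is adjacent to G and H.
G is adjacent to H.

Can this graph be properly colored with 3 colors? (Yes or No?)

B, E, G, H are mutually adjacent (a clique of size 4), so at least 4 colors are needed.
So 3 colors are not enough.

No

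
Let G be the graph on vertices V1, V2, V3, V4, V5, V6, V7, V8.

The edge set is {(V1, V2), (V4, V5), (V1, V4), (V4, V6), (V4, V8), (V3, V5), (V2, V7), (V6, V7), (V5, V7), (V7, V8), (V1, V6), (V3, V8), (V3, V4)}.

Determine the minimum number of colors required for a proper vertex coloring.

3

V3, V4, V8 are mutually adjacent, so at least 3 colors are needed.
3 colors suffice: color 1 → {V4, V7}; color 2 → {V1, V5, V8}; color 3 → {V2, V3, V6}. Every edge joins two different colors.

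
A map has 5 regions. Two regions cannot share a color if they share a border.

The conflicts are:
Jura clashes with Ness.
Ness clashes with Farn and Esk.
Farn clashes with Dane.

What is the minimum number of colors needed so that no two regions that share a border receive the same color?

Jura and Ness conflict, so at least 2 colors are needed.
2 colors suffice: Jura=2, Ness=1, Farn=2, Esk=2, Dane=1. Every pair that conflicts lands in different colors.

2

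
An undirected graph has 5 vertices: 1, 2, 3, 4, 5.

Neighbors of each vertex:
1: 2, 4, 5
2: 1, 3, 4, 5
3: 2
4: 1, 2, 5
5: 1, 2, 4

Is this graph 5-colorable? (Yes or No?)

Yes

The chromatic number is 4. 1, 2, 4, 5 are mutually adjacent (a clique of size 4), so at least 4 colors are needed.
One proper 4-coloring: 1=blue, 2=red, 3=blue, 4=yellow, 5=green.
Since 5 ≥ 4, a proper 5-coloring certainly exists.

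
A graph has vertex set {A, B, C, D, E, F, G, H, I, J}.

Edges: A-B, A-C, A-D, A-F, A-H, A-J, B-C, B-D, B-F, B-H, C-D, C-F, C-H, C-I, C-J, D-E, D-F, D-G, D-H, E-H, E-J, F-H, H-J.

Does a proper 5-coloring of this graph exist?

A, B, C, D, F, H are pairwise adjacent (a clique of size 6), so at least 6 colors are needed.
So 5 colors are not enough.

No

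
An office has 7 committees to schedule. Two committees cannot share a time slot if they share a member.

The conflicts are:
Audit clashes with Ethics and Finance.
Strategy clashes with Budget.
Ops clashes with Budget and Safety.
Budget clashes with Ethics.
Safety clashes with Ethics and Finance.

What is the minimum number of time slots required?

Strategy and Budget conflict, so at least 2 time slots are needed.
Using 2 time slots: Audit=1, Strategy=2, Ops=2, Budget=1, Safety=1, Ethics=2, Finance=2. Every pair that conflicts lands in different time slots.

2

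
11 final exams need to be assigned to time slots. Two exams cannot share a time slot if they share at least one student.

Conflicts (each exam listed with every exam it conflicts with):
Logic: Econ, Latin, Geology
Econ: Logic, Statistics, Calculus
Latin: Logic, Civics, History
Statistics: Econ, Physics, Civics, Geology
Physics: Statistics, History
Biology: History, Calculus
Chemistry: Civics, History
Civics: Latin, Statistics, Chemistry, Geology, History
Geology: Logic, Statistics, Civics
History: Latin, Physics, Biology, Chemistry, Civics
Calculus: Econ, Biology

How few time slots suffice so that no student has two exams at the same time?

3

Statistics, Civics, Geology all conflict with each other, so at least 3 time slots are needed.
3 time slots suffice: Logic=1, Econ=2, Latin=3, Statistics=1, Physics=2, Biology=2, Chemistry=3, Civics=2, Geology=3, History=1, Calculus=1. No two conflicting exams share a time slot.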